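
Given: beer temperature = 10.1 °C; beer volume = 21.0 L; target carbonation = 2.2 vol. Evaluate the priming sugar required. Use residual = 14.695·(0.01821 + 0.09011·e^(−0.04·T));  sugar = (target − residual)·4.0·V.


residual = 14.695·(0.01821 + 0.09011·e^(−0.04·10.1)) = 1.1517
sugar = (2.2 − 1.1517)·4.0·21.0

88.0599 g


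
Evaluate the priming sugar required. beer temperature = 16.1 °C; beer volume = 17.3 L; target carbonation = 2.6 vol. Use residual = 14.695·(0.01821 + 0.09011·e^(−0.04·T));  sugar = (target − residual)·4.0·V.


residual = 14.695·(0.01821 + 0.09011·e^(−0.04·16.1)) = 0.9630
sugar = (2.6 − 0.9630)·4.0·17.3

113.2782 g


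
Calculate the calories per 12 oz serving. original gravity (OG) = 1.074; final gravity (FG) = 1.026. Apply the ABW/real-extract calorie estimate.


ABW = (OG−FG)·131.25·0.79/FG;  °P = 259 − 259/SG (for OG→OE and FG→AE);  RE = 0.1808·OE + 0.8192·AE;  Cal = (6.9·ABW + 4·(RE−0.1))·FG·3.55
ABW = (1.074 − 1.026)·131.25·0.79/1.026 = 4.8509
OE = 259 − 259/1.074 = 17.8454 °P
AE = 259 − 259/1.026 = 6.5634 °P
RE = 0.1808·17.8454 + 0.8192·6.5634 = 8.6032 °P
Cal = (6.9·4.8509 + 4·(8.6032−0.1))·1.026·3.55

245.7958 kcal


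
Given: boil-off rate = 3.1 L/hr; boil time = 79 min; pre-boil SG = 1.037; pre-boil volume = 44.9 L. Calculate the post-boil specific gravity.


V_post = V_pre − rate·(t/60);  SG_post = 1 + (SG_pre−1)·V_pre/V_post
V_post = 44.9 − 3.1·(79/60) = 40.8183
SG_post = 1 + (1.037 − 1)·44.9/40.8183

1.0407


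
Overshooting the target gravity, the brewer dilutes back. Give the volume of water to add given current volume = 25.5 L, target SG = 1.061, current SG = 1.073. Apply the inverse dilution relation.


V_water = V·((SG_curr − 1)/(SG_target − 1) − 1)
V_water = 25.5·((1.073 − 1)/(1.061 − 1) − 1)

5.0164 L


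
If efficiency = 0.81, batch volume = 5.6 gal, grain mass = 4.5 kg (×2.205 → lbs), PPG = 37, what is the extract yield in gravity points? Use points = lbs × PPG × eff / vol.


lbs = 4.5 × 2.205 = 9.9225
points = 9.9225 × 37 × 0.81 / 5.6

53.1031 points


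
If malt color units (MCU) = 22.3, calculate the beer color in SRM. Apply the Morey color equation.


SRM = 1.4922 · MCU^0.6859
SRM = 1.4922 · 22.3^0.6859

12.5496 SRM


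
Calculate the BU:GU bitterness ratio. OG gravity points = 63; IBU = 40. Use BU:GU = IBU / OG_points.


BU:GU = 40 / 63

0.6349


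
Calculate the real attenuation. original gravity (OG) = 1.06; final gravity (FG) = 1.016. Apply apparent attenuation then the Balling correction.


AA = (OG−FG)/(OG−1)·100;  RA = AA·0.8192
AA = (1.06 − 1.016)/(1.06 − 1)·100 = 73.3333
RA = 73.3333·0.8192

60.0747 %


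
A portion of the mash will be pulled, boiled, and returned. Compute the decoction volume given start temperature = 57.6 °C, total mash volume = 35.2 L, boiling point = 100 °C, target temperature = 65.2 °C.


V_dec = V_total·(T_target − T_start)/(T_boil − T_start)
V_dec = 35.2·(65.2 − 57.6)/(100 − 57.6)

6.3094 L


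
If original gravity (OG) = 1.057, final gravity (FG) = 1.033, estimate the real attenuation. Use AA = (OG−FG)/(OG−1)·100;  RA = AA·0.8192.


AA = (1.057 − 1.033)/(1.057 − 1)·100 = 42.1053
RA = 42.1053·0.8192

34.4926 %


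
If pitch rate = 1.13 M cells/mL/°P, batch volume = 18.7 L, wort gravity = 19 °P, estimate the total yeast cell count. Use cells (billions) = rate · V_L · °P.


cells = 1.13 · 18.7 · 19

401.4890 billion cells


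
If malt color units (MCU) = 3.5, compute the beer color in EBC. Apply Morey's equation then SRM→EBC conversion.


SRM = 1.4922·MCU^0.6859;  EBC = SRM·1.97
SRM = 1.4922·3.5^0.6859 = 3.5237
EBC = 3.5237·1.97

6.9418 EBC


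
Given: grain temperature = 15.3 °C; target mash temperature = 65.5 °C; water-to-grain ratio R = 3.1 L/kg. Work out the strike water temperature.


T_strike = (0.41/R)·(T_mash − T_grain) + T_mash
T_strike = (0.41/3.1)·(65.5 − 15.3) + 65.5

72.1394 °C


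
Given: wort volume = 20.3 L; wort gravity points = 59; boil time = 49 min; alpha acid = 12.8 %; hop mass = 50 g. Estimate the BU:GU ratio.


U = 1.65·0.000125^(GP/1000)·(1−e^(−0.04t))/4.15;  IBU = (α/100)·m·U·1000/V;  BU:GU = IBU/GP
U = 1.65·0.000125^(59/1000)·(1−e^(−0.04·49))/4.15 = 0.2010
IBU = (12.8/100)·50·0.2010·1000/20.3 = 63.3727
BU:GU = 63.3727/59

1.0741


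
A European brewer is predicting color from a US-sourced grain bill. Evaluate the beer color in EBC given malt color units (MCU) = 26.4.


SRM = 1.4922·MCU^0.6859;  EBC = SRM·1.97
SRM = 1.4922·26.4^0.6859 = 14.0898
EBC = 14.0898·1.97

27.7569 EBC


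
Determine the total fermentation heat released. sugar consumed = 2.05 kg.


Q = m_sugar · 590 kJ/kg
Q = 2.05 · 590

1209.5000 kJ


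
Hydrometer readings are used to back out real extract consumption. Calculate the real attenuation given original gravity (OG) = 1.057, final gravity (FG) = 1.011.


AA = (OG−FG)/(OG−1)·100;  RA = AA·0.8192
AA = (1.057 − 1.011)/(1.057 − 1)·100 = 80.7018
RA = 80.7018·0.8192

66.1109 %


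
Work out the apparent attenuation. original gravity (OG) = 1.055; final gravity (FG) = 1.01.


AA = (OG − FG)/(OG − 1) · 100
AA = (1.055 − 1.01)/(1.055 − 1) · 100

81.8182 %


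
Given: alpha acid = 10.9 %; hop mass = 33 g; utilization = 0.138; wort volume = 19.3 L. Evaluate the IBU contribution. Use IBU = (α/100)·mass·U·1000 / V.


IBU = (10.9/100)·33·0.138·1000 / 19.3

25.7195 IBU


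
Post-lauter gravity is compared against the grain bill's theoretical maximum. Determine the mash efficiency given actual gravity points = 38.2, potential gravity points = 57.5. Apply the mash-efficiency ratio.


efficiency = actual / potential × 100
efficiency = 38.2 / 57.5 × 100

66.4348 %


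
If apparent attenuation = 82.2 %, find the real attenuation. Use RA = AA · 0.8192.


RA = 82.2 · 0.8192

67.3382 %


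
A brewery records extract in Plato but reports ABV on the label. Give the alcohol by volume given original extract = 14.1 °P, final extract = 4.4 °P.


SG = 259/(259 − P);  ABV = (OG − FG)·131.25
OG = 259/(259 − 14.1) = 1.0576
FG = 259/(259 − 4.4) = 1.0173
ABV = (1.0576 − 1.0173)·131.25

5.2884 % ABV


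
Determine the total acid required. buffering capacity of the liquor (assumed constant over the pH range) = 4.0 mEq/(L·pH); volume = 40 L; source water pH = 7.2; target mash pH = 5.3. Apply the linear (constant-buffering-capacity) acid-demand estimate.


acid = buffering capacity · (pH_source − pH_target) · V
acid = 4.0 · (7.2 − 5.3) · 40

304.0000 mEq


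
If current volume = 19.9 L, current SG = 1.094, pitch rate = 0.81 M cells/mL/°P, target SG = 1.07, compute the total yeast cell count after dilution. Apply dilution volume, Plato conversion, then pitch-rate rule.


V_w = V·((SG_c−1)/(SG_t−1)−1);  °P = 259 − 259/SG_t;  cells = rate·(V+V_w)·°P
V_w = 19.9·((1.094−1)/(1.07−1)−1) = 6.8229
V_final = 19.9 + 6.8229 = 26.7229
°P = 259 − 259/1.07 = 16.9439
cells = 0.81·26.7229·16.9439

366.7600 billion cells


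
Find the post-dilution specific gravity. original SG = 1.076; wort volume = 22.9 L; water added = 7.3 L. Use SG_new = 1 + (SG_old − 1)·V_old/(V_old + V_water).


pts = (1.076 − 1)·1000·22.9/(22.9 + 7.3) = 57.6291
SG_new = 1 + 57.6291/1000

1.0576


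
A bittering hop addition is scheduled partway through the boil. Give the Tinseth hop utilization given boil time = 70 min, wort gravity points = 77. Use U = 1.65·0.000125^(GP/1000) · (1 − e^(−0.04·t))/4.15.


bigness = 1.65·0.000125^(77/1000) = 0.8259
boil_factor = (1 − e^(−0.04·70))/4.15 = 0.2263
U = 0.8259 · 0.2263

0.1869


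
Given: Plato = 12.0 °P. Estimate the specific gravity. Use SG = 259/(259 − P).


SG = 259/(259 − 12.0)

1.0486


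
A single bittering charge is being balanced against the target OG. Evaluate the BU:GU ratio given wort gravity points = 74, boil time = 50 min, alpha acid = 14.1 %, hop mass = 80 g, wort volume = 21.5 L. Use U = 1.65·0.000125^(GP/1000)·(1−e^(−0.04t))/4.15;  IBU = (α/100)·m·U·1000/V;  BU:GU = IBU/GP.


U = 1.65·0.000125^(74/1000)·(1−e^(−0.04·50))/4.15 = 0.1768
IBU = (14.1/100)·80·0.1768·1000/21.5 = 92.7525
BU:GU = 92.7525/74

1.2534


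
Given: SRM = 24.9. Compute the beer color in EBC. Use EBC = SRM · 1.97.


EBC = 24.9 · 1.97

49.0530 EBC


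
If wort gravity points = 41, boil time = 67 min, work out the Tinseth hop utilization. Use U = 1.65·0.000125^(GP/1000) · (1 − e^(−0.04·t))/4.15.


bigness = 1.65·0.000125^(41/1000) = 1.1415
boil_factor = (1 − e^(−0.04·67))/4.15 = 0.2244
U = 1.1415 · 0.2244

0.2562


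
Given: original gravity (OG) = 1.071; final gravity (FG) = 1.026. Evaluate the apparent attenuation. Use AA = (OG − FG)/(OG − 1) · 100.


AA = (1.071 − 1.026)/(1.071 − 1) · 100

63.3803 %


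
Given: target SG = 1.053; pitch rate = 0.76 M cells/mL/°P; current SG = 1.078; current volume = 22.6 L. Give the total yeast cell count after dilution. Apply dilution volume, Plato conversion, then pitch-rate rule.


V_w = V·((SG_c−1)/(SG_t−1)−1);  °P = 259 − 259/SG_t;  cells = rate·(V+V_w)·°P
V_w = 22.6·((1.078−1)/(1.053−1)−1) = 10.6604
V_final = 22.6 + 10.6604 = 33.2604
°P = 259 − 259/1.053 = 13.0361
cells = 0.76·33.2604·13.0361

329.5247 billion cells


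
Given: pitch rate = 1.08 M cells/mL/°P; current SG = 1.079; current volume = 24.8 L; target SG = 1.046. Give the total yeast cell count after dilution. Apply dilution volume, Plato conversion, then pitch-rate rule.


V_w = V·((SG_c−1)/(SG_t−1)−1);  °P = 259 − 259/SG_t;  cells = rate·(V+V_w)·°P
V_w = 24.8·((1.079−1)/(1.046−1)−1) = 17.7913
V_final = 24.8 + 17.7913 = 42.5913
°P = 259 − 259/1.046 = 11.3901
cells = 1.08·42.5913·11.3901

523.9268 billion cells


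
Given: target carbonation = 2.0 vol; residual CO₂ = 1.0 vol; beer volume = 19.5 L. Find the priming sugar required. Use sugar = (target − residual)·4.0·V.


sugar = (2.0 − 1.0)·4.0·19.5

78.0000 g


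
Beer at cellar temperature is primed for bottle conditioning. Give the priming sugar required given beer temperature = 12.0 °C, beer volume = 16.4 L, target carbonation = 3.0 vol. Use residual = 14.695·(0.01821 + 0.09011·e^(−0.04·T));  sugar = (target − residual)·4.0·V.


residual = 14.695·(0.01821 + 0.09011·e^(−0.04·12.0)) = 1.0870
sugar = (3.0 − 1.0870)·4.0·16.4

125.4949 g


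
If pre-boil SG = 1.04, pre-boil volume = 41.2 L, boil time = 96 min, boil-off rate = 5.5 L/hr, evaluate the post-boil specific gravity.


V_post = V_pre − rate·(t/60);  SG_post = 1 + (SG_pre−1)·V_pre/V_post
V_post = 41.2 − 5.5·(96/60) = 32.4000
SG_post = 1 + (1.04 − 1)·41.2/32.4000

1.0509


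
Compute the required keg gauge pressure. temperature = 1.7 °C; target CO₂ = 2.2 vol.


psi = vols/(0.01821 + 0.09011·e^(−0.04·T)) − 14.695
psi = 2.2/(0.01821 + 0.09011·e^(−0.04·1.7)) − 14.695

6.7902 psi


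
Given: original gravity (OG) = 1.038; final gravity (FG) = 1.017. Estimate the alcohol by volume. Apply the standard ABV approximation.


ABV = (OG − FG) · 131.25
ABV = (1.038 − 1.017) · 131.25

2.7563 % ABV


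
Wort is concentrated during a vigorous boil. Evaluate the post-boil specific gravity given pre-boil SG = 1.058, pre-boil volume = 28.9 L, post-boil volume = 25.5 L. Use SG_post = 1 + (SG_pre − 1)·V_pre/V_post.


pts_pre = (1.058 − 1)·1000 = 58.0000
pts_post = 58.0000·28.9/25.5 = 65.7333
SG_post = 1 + 65.7333/1000

1.0657


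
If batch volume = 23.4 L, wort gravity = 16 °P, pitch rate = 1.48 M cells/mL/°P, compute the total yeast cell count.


cells (billions) = rate · V_L · °P
cells = 1.48 · 23.4 · 16

554.1120 billion cells


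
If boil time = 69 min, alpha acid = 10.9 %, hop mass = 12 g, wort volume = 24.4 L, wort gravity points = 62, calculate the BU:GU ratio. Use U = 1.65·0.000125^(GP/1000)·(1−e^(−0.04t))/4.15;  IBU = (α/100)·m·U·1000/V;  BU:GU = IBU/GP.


U = 1.65·0.000125^(62/1000)·(1−e^(−0.04·69))/4.15 = 0.2133
IBU = (10.9/100)·12·0.2133·1000/24.4 = 11.4358
BU:GU = 11.4358/62

0.1844


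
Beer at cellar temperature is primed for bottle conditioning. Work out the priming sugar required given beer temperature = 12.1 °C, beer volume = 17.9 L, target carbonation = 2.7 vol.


residual = 14.695·(0.01821 + 0.09011·e^(−0.04·T));  sugar = (target − residual)·4.0·V
residual = 14.695·(0.01821 + 0.09011·e^(−0.04·12.1)) = 1.0837
sugar = (2.7 − 1.0837)·4.0·17.9

115.7273 g


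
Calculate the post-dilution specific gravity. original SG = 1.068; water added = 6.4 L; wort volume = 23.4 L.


SG_new = 1 + (SG_old − 1)·V_old/(V_old + V_water)
pts = (1.068 − 1)·1000·23.4/(23.4 + 6.4) = 53.3960
SG_new = 1 + 53.3960/1000

1.0534


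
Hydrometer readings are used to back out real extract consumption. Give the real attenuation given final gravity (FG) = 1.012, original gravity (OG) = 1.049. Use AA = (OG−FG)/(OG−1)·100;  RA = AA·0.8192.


AA = (1.049 − 1.012)/(1.049 − 1)·100 = 75.5102
RA = 75.5102·0.8192

61.8580 %


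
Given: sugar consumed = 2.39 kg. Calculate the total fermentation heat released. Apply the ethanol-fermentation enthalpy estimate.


Q = m_sugar · 590 kJ/kg
Q = 2.39 · 590

1410.1000 kJ


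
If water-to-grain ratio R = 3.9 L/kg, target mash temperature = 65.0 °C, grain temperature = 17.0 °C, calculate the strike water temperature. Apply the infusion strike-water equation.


T_strike = (0.41/R)·(T_mash − T_grain) + T_mash
T_strike = (0.41/3.9)·(65.0 − 17.0) + 65.0

70.0462 °C


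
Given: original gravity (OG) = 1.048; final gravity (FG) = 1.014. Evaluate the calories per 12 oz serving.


ABW = (OG−FG)·131.25·0.79/FG;  °P = 259 − 259/SG (for OG→OE and FG→AE);  RE = 0.1808·OE + 0.8192·AE;  Cal = (6.9·ABW + 4·(RE−0.1))·FG·3.55
ABW = (1.048 − 1.014)·131.25·0.79/1.014 = 3.4767
OE = 259 − 259/1.048 = 11.8626 °P
AE = 259 − 259/1.014 = 3.5759 °P
RE = 0.1808·11.8626 + 0.8192·3.5759 = 5.0742 °P
Cal = (6.9·3.4767 + 4·(5.0742−0.1))·1.014·3.55

157.9761 kcal


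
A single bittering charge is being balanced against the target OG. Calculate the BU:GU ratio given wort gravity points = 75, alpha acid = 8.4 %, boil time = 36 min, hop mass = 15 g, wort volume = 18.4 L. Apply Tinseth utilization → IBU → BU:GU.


U = 1.65·0.000125^(GP/1000)·(1−e^(−0.04t))/4.15;  IBU = (α/100)·m·U·1000/V;  BU:GU = IBU/GP
U = 1.65·0.000125^(75/1000)·(1−e^(−0.04·36))/4.15 = 0.1546
IBU = (8.4/100)·15·0.1546·1000/18.4 = 10.5882
BU:GU = 10.5882/75

0.1412


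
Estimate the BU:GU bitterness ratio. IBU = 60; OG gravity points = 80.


BU:GU = IBU / OG_points
BU:GU = 60 / 80

0.7500


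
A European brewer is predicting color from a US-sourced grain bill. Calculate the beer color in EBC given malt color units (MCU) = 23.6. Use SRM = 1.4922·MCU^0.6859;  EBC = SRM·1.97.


SRM = 1.4922·23.6^0.6859 = 13.0469
EBC = 13.0469·1.97

25.7024 EBC


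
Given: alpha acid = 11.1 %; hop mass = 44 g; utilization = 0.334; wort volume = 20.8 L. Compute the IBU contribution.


IBU = (α/100)·mass·U·1000 / V
IBU = (11.1/100)·44·0.334·1000 / 20.8

78.4258 IBU


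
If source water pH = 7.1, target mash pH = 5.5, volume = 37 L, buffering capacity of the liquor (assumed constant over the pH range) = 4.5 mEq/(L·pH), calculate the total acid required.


acid = buffering capacity · (pH_source − pH_target) · V
acid = 4.5 · (7.1 − 5.5) · 37

266.4000 mEq


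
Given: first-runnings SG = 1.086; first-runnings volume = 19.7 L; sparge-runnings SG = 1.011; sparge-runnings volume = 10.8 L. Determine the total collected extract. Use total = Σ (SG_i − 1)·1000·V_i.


first = (1.086 − 1)·1000·19.7 = 1694.2000
sparge = (1.011 − 1)·1000·10.8 = 118.8000
total = 1694.2000 + 118.8000

1813.0000 gravity·L


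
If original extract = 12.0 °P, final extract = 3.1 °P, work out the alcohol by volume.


SG = 259/(259 − P);  ABV = (OG − FG)·131.25
OG = 259/(259 − 12.0) = 1.0486
FG = 259/(259 − 3.1) = 1.0121
ABV = (1.0486 − 1.0121)·131.25

4.7865 % ABV


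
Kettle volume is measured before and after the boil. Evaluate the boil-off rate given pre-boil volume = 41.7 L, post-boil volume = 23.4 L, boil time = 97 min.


rate = (V_pre − V_post) / (t_min/60)
rate = (41.7 − 23.4) / (97/60)

11.3196 L/hr


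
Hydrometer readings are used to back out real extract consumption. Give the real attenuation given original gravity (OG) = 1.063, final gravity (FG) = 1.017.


AA = (OG−FG)/(OG−1)·100;  RA = AA·0.8192
AA = (1.063 − 1.017)/(1.063 − 1)·100 = 73.0159
RA = 73.0159·0.8192

59.8146 %


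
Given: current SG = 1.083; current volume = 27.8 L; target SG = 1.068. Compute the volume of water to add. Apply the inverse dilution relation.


V_water = V·((SG_curr − 1)/(SG_target − 1) − 1)
V_water = 27.8·((1.083 − 1)/(1.068 − 1) − 1)

6.1324 L


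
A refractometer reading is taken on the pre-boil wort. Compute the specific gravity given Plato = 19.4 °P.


SG = 259/(259 − P)
SG = 259/(259 − 19.4)

1.0810


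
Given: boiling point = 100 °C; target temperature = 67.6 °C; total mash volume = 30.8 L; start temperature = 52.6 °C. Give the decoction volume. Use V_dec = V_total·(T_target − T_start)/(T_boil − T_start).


V_dec = 30.8·(67.6 − 52.6)/(100 − 52.6)

9.7468 L


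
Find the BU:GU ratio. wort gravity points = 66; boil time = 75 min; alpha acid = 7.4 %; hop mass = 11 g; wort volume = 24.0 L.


U = 1.65·0.000125^(GP/1000)·(1−e^(−0.04t))/4.15;  IBU = (α/100)·m·U·1000/V;  BU:GU = IBU/GP
U = 1.65·0.000125^(66/1000)·(1−e^(−0.04·75))/4.15 = 0.2088
IBU = (7.4/100)·11·0.2088·1000/24.0 = 7.0805
BU:GU = 7.0805/66

0.1073


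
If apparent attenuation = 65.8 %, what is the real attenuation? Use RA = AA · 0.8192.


RA = 65.8 · 0.8192

53.9034 %


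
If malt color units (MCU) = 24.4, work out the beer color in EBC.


SRM = 1.4922·MCU^0.6859;  EBC = SRM·1.97
SRM = 1.4922·24.4^0.6859 = 13.3487
EBC = 13.3487·1.97

26.2969 EBC


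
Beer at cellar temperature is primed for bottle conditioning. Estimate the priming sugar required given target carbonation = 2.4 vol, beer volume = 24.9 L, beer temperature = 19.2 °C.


residual = 14.695·(0.01821 + 0.09011·e^(−0.04·T));  sugar = (target − residual)·4.0·V
residual = 14.695·(0.01821 + 0.09011·e^(−0.04·19.2)) = 0.8819
sugar = (2.4 − 0.8819)·4.0·24.9

151.1998 g


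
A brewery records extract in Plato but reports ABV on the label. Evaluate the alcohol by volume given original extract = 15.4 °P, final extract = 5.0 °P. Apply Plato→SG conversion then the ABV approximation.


SG = 259/(259 − P);  ABV = (OG − FG)·131.25
OG = 259/(259 − 15.4) = 1.0632
FG = 259/(259 − 5.0) = 1.0197
ABV = (1.0632 − 1.0197)·131.25

5.7138 % ABV


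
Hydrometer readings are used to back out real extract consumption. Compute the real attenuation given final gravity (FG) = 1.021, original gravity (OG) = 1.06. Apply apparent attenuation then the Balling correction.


AA = (OG−FG)/(OG−1)·100;  RA = AA·0.8192
AA = (1.06 − 1.021)/(1.06 − 1)·100 = 65.0000
RA = 65.0000·0.8192

53.2480 %


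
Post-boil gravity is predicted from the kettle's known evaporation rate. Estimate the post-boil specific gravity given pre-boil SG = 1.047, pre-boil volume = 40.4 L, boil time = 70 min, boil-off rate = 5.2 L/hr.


V_post = V_pre − rate·(t/60);  SG_post = 1 + (SG_pre−1)·V_pre/V_post
V_post = 40.4 − 5.2·(70/60) = 34.3333
SG_post = 1 + (1.047 − 1)·40.4/34.3333

1.0553


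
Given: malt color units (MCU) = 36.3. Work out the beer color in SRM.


SRM = 1.4922 · MCU^0.6859
SRM = 1.4922 · 36.3^0.6859

17.5294 SRM


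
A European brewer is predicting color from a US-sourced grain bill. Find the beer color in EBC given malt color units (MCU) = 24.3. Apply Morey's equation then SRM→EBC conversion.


SRM = 1.4922·MCU^0.6859;  EBC = SRM·1.97
SRM = 1.4922·24.3^0.6859 = 13.3111
EBC = 13.3111·1.97

26.2229 EBC


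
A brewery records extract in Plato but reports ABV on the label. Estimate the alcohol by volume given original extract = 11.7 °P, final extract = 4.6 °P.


SG = 259/(259 − P);  ABV = (OG − FG)·131.25
OG = 259/(259 − 11.7) = 1.0473
FG = 259/(259 − 4.6) = 1.0181
ABV = (1.0473 − 1.0181)·131.25

3.8363 % ABV


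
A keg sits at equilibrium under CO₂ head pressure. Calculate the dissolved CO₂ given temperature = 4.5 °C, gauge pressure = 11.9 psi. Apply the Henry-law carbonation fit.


vols = (P + 14.695)·(0.01821 + 0.09011·e^(−0.04·T))
vols = (11.9 + 14.695)·(0.01821 + 0.09011·e^(−0.04·4.5))

2.4860 volumes


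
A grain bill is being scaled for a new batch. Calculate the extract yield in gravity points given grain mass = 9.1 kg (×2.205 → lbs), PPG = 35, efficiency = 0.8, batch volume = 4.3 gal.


points = lbs × PPG × eff / vol
lbs = 9.1 × 2.205 = 20.0655
points = 20.0655 × 35 × 0.8 / 4.3

130.6591 points


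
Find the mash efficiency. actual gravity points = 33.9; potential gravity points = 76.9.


efficiency = actual / potential × 100
efficiency = 33.9 / 76.9 × 100

44.0832 %


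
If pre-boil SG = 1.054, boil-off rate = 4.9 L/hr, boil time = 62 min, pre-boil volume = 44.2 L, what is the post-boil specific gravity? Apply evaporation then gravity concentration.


V_post = V_pre − rate·(t/60);  SG_post = 1 + (SG_pre−1)·V_pre/V_post
V_post = 44.2 − 4.9·(62/60) = 39.1367
SG_post = 1 + (1.054 − 1)·44.2/39.1367

1.0610


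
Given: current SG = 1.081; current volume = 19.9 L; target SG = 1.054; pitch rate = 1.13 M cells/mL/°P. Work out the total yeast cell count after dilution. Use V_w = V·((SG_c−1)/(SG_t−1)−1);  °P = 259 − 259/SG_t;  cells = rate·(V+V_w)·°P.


V_w = 19.9·((1.081−1)/(1.054−1)−1) = 9.9500
V_final = 19.9 + 9.9500 = 29.8500
°P = 259 − 259/1.054 = 13.2694
cells = 1.13·29.8500·13.2694

447.5852 billion cells


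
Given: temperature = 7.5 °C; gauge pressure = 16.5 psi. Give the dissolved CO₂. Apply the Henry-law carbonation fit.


vols = (P + 14.695)·(0.01821 + 0.09011·e^(−0.04·T))
vols = (16.5 + 14.695)·(0.01821 + 0.09011·e^(−0.04·7.5))

2.6505 volumes


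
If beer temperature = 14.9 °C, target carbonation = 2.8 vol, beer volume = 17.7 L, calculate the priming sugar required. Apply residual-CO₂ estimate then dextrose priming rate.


residual = 14.695·(0.01821 + 0.09011·e^(−0.04·T));  sugar = (target − residual)·4.0·V
residual = 14.695·(0.01821 + 0.09011·e^(−0.04·14.9)) = 0.9972
sugar = (2.8 − 0.9972)·4.0·17.7

127.6364 g


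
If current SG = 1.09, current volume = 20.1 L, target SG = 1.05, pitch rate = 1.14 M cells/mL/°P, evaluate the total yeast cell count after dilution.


V_w = V·((SG_c−1)/(SG_t−1)−1);  °P = 259 − 259/SG_t;  cells = rate·(V+V_w)·°P
V_w = 20.1·((1.09−1)/(1.05−1)−1) = 16.0800
V_final = 20.1 + 16.0800 = 36.1800
°P = 259 − 259/1.05 = 12.3333
cells = 1.14·36.1800·12.3333

508.6908 billion cells


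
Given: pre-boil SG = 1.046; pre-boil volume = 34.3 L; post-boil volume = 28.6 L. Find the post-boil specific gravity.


SG_post = 1 + (SG_pre − 1)·V_pre/V_post
pts_pre = (1.046 − 1)·1000 = 46.0000
pts_post = 46.0000·34.3/28.6 = 55.1678
SG_post = 1 + 55.1678/1000

1.0552


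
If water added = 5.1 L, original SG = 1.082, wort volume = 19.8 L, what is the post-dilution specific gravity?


SG_new = 1 + (SG_old − 1)·V_old/(V_old + V_water)
pts = (1.082 − 1)·1000·19.8/(19.8 + 5.1) = 65.2048
SG_new = 1 + 65.2048/1000

1.0652


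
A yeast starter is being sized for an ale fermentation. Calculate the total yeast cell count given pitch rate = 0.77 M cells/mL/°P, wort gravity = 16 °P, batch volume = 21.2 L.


cells (billions) = rate · V_L · °P
cells = 0.77 · 21.2 · 16

261.1840 billion cells


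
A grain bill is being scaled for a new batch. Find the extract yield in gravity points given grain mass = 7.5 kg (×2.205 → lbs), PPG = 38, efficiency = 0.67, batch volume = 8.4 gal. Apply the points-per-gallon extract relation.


points = lbs × PPG × eff / vol
lbs = 7.5 × 2.205 = 16.5375
points = 16.5375 × 38 × 0.67 / 8.4

50.1244 points


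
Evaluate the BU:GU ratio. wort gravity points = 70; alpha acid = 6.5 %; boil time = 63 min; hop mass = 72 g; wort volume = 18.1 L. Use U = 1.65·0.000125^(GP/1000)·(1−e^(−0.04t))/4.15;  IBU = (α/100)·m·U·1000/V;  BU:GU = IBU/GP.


U = 1.65·0.000125^(70/1000)·(1−e^(−0.04·63))/4.15 = 0.1949
IBU = (6.5/100)·72·0.1949·1000/18.1 = 50.3915
BU:GU = 50.3915/70

0.7199


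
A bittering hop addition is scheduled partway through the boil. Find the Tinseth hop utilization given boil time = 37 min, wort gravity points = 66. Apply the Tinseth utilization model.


U = 1.65·0.000125^(GP/1000) · (1 − e^(−0.04·t))/4.15
bigness = 1.65·0.000125^(66/1000) = 0.9118
boil_factor = (1 − e^(−0.04·37))/4.15 = 0.1861
U = 0.9118 · 0.1861

0.1697


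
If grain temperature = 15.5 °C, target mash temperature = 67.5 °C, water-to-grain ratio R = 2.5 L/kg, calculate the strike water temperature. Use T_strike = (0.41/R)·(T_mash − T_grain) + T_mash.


T_strike = (0.41/2.5)·(67.5 − 15.5) + 67.5

76.0280 °C


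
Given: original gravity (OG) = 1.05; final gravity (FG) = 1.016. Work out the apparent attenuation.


AA = (OG − FG)/(OG − 1) · 100
AA = (1.05 − 1.016)/(1.05 − 1) · 100

68.0000 %


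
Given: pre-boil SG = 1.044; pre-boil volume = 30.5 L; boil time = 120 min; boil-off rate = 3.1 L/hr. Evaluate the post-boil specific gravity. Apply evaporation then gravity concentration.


V_post = V_pre − rate·(t/60);  SG_post = 1 + (SG_pre−1)·V_pre/V_post
V_post = 30.5 − 3.1·(120/60) = 24.3000
SG_post = 1 + (1.044 − 1)·30.5/24.3000

1.0552


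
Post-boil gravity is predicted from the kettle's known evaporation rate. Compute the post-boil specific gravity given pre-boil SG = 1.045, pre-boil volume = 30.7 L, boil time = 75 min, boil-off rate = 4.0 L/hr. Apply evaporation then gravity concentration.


V_post = V_pre − rate·(t/60);  SG_post = 1 + (SG_pre−1)·V_pre/V_post
V_post = 30.7 − 4.0·(75/60) = 25.7000
SG_post = 1 + (1.045 − 1)·30.7/25.7000

1.0538


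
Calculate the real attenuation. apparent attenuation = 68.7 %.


RA = AA · 0.8192
RA = 68.7 · 0.8192

56.2790 %


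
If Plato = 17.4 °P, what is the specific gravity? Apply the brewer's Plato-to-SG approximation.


SG = 259/(259 − P)
SG = 259/(259 − 17.4)

1.0720


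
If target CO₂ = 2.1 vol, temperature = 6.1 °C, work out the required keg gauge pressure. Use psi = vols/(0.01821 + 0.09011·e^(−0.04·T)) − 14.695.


psi = 2.1/(0.01821 + 0.09011·e^(−0.04·6.1)) − 14.695

8.9510 psi


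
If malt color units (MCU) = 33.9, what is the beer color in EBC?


SRM = 1.4922·MCU^0.6859;  EBC = SRM·1.97
SRM = 1.4922·33.9^0.6859 = 16.7260
EBC = 16.7260·1.97

32.9501 EBC


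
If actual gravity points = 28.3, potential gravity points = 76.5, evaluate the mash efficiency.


efficiency = actual / potential × 100
efficiency = 28.3 / 76.5 × 100

36.9935 %


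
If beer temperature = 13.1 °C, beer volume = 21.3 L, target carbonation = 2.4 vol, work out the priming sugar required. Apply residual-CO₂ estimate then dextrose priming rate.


residual = 14.695·(0.01821 + 0.09011·e^(−0.04·T));  sugar = (target − residual)·4.0·V
residual = 14.695·(0.01821 + 0.09011·e^(−0.04·13.1)) = 1.0517
sugar = (2.4 − 1.0517)·4.0·21.3

114.8754 g


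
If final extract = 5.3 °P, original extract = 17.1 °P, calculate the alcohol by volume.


SG = 259/(259 − P);  ABV = (OG − FG)·131.25
OG = 259/(259 − 17.1) = 1.0707
FG = 259/(259 − 5.3) = 1.0209
ABV = (1.0707 − 1.0209)·131.25

6.5362 % ABV


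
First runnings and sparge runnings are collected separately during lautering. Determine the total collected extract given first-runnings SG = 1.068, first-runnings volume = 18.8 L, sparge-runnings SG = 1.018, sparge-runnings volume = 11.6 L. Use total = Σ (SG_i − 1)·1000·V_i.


first = (1.068 − 1)·1000·18.8 = 1278.4000
sparge = (1.018 − 1)·1000·11.6 = 208.8000
total = 1278.4000 + 208.8000

1487.2000 gravity·L


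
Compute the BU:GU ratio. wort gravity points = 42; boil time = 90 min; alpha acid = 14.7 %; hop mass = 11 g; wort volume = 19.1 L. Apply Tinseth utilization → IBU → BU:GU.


U = 1.65·0.000125^(GP/1000)·(1−e^(−0.04t))/4.15;  IBU = (α/100)·m·U·1000/V;  BU:GU = IBU/GP
U = 1.65·0.000125^(42/1000)·(1−e^(−0.04·90))/4.15 = 0.2651
IBU = (14.7/100)·11·0.2651·1000/19.1 = 22.4466
BU:GU = 22.4466/42

0.5344


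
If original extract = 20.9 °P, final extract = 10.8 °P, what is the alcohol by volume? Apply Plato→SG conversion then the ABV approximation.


SG = 259/(259 − P);  ABV = (OG − FG)·131.25
OG = 259/(259 − 20.9) = 1.0878
FG = 259/(259 − 10.8) = 1.0435
ABV = (1.0878 − 1.0435)·131.25

5.8098 % ABV


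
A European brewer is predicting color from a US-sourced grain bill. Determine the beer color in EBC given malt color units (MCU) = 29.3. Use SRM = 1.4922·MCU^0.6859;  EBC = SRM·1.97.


SRM = 1.4922·29.3^0.6859 = 15.1339
EBC = 15.1339·1.97

29.8138 EBC


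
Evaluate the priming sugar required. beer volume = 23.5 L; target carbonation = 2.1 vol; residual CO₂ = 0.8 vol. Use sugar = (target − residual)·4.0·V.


sugar = (2.1 − 0.8)·4.0·23.5

122.2000 g


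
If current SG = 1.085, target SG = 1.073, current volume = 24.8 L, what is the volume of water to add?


V_water = V·((SG_curr − 1)/(SG_target − 1) − 1)
V_water = 24.8·((1.085 − 1)/(1.073 − 1) − 1)

4.0767 L


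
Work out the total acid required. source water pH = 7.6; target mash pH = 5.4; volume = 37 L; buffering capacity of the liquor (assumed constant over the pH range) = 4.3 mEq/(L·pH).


acid = buffering capacity · (pH_source − pH_target) · V
acid = 4.3 · (7.6 − 5.4) · 37

350.0200 mEq


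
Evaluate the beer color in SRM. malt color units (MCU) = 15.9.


SRM = 1.4922 · MCU^0.6859
SRM = 1.4922 · 15.9^0.6859

9.9510 SRM


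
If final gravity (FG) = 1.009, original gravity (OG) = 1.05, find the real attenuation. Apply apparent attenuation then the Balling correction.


AA = (OG−FG)/(OG−1)·100;  RA = AA·0.8192
AA = (1.05 − 1.009)/(1.05 − 1)·100 = 82.0000
RA = 82.0000·0.8192

67.1744 %


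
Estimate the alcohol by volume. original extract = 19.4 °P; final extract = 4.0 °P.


SG = 259/(259 − P);  ABV = (OG − FG)·131.25
OG = 259/(259 − 19.4) = 1.0810
FG = 259/(259 − 4.0) = 1.0157
ABV = (1.0810 − 1.0157)·131.25

8.5683 % ABV


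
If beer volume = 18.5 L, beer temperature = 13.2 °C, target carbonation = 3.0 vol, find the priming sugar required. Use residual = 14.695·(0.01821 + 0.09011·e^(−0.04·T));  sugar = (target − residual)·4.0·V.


residual = 14.695·(0.01821 + 0.09011·e^(−0.04·13.2)) = 1.0486
sugar = (3.0 − 1.0486)·4.0·18.5

144.4060 g


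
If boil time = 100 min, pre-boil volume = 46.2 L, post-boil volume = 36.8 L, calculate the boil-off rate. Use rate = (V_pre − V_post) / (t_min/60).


rate = (46.2 − 36.8) / (100/60)

5.6400 L/hr


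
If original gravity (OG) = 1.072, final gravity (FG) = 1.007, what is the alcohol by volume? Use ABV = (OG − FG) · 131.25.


ABV = (1.072 − 1.007) · 131.25

8.5313 % ABV


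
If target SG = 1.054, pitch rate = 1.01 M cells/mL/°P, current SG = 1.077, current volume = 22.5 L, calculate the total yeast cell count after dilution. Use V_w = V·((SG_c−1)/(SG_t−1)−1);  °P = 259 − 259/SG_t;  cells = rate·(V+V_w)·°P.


V_w = 22.5·((1.077−1)/(1.054−1)−1) = 9.5833
V_final = 22.5 + 9.5833 = 32.0833
°P = 259 − 259/1.054 = 13.2694
cells = 1.01·32.0833·13.2694

429.9855 billion cells


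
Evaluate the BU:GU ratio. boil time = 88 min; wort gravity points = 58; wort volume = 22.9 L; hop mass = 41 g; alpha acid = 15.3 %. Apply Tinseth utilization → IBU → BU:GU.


U = 1.65·0.000125^(GP/1000)·(1−e^(−0.04t))/4.15;  IBU = (α/100)·m·U·1000/V;  BU:GU = IBU/GP
U = 1.65·0.000125^(58/1000)·(1−e^(−0.04·88))/4.15 = 0.2291
IBU = (15.3/100)·41·0.2291·1000/22.9 = 62.7549
BU:GU = 62.7549/58

1.0820


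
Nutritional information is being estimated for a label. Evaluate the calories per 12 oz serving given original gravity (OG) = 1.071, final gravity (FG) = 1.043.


ABW = (OG−FG)·131.25·0.79/FG;  °P = 259 − 259/SG (for OG→OE and FG→AE);  RE = 0.1808·OE + 0.8192·AE;  Cal = (6.9·ABW + 4·(RE−0.1))·FG·3.55
ABW = (1.071 − 1.043)·131.25·0.79/1.043 = 2.7836
OE = 259 − 259/1.071 = 17.1699 °P
AE = 259 − 259/1.043 = 10.6779 °P
RE = 0.1808·17.1699 + 0.8192·10.6779 = 11.8516 °P
Cal = (6.9·2.7836 + 4·(11.8516−0.1))·1.043·3.55

245.1637 kcal


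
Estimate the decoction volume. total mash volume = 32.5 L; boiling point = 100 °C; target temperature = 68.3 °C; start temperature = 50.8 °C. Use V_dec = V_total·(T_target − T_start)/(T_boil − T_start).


V_dec = 32.5·(68.3 − 50.8)/(100 − 50.8)

11.5600 L


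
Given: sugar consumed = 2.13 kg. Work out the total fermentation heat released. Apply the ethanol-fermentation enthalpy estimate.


Q = m_sugar · 590 kJ/kg
Q = 2.13 · 590

1256.7000 kJ


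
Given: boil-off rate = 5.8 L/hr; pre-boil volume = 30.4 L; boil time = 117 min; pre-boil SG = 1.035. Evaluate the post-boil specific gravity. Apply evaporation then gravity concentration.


V_post = V_pre − rate·(t/60);  SG_post = 1 + (SG_pre−1)·V_pre/V_post
V_post = 30.4 − 5.8·(117/60) = 19.0900
SG_post = 1 + (1.035 − 1)·30.4/19.0900

1.0557


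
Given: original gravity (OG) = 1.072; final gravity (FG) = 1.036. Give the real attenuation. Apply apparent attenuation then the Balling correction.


AA = (OG−FG)/(OG−1)·100;  RA = AA·0.8192
AA = (1.072 − 1.036)/(1.072 − 1)·100 = 50.0000
RA = 50.0000·0.8192

40.9600 %


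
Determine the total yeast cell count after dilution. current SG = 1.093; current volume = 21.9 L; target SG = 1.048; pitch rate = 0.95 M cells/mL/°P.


V_w = V·((SG_c−1)/(SG_t−1)−1);  °P = 259 − 259/SG_t;  cells = rate·(V+V_w)·°P
V_w = 21.9·((1.093−1)/(1.048−1)−1) = 20.5312
V_final = 21.9 + 20.5312 = 42.4312
°P = 259 − 259/1.048 = 11.8626
cells = 0.95·42.4312·11.8626

478.1775 billion cells


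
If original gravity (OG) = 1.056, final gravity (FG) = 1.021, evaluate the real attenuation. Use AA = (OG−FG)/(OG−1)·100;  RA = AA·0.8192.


AA = (1.056 − 1.021)/(1.056 − 1)·100 = 62.5000
RA = 62.5000·0.8192

51.2000 %


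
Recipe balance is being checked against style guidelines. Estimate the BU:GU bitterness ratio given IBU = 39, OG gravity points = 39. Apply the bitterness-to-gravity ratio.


BU:GU = IBU / OG_points
BU:GU = 39 / 39

1.0000


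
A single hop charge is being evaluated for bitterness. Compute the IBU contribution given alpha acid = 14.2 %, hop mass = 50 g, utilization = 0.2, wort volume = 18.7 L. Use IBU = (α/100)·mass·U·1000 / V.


IBU = (14.2/100)·50·0.2·1000 / 18.7

75.9358 IBU


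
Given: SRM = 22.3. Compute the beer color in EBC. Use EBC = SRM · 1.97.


EBC = 22.3 · 1.97

43.9310 EBC


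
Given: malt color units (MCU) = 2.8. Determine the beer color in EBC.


SRM = 1.4922·MCU^0.6859;  EBC = SRM·1.97
SRM = 1.4922·2.8^0.6859 = 3.0237
EBC = 3.0237·1.97

5.9566 EBC


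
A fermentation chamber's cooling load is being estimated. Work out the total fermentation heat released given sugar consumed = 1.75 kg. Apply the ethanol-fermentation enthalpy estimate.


Q = m_sugar · 590 kJ/kg
Q = 1.75 · 590

1032.5000 kJ


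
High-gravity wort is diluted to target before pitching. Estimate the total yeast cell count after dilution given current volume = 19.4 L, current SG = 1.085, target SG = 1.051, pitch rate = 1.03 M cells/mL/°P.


V_w = V·((SG_c−1)/(SG_t−1)−1);  °P = 259 − 259/SG_t;  cells = rate·(V+V_w)·°P
V_w = 19.4·((1.085−1)/(1.051−1)−1) = 12.9333
V_final = 19.4 + 12.9333 = 32.3333
°P = 259 − 259/1.051 = 12.5680
cells = 1.03·32.3333·12.5680

418.5573 billion cells


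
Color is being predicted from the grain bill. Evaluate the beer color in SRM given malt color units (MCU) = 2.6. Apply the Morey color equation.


SRM = 1.4922 · MCU^0.6859
SRM = 1.4922 · 2.6^0.6859

2.8738 SRM


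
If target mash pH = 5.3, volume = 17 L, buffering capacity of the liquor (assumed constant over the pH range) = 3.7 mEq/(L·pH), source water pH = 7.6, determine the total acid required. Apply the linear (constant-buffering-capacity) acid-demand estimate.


acid = buffering capacity · (pH_source − pH_target) · V
acid = 3.7 · (7.6 − 5.3) · 17

144.6700 mEq


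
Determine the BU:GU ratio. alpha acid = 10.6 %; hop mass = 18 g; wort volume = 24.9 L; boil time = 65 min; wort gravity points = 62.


U = 1.65·0.000125^(GP/1000)·(1−e^(−0.04t))/4.15;  IBU = (α/100)·m·U·1000/V;  BU:GU = IBU/GP
U = 1.65·0.000125^(62/1000)·(1−e^(−0.04·65))/4.15 = 0.2108
IBU = (10.6/100)·18·0.2108·1000/24.9 = 16.1550
BU:GU = 16.1550/62

0.2606


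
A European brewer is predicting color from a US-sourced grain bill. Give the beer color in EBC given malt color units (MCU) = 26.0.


SRM = 1.4922·MCU^0.6859;  EBC = SRM·1.97
SRM = 1.4922·26.0^0.6859 = 13.9430
EBC = 13.9430·1.97

27.4678 EBC


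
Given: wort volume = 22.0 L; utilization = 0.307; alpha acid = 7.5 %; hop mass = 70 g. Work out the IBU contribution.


IBU = (α/100)·mass·U·1000 / V
IBU = (7.5/100)·70·0.307·1000 / 22.0

73.2614 IBU


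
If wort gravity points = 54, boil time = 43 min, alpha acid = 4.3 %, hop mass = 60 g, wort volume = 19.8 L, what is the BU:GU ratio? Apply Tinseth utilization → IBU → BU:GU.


U = 1.65·0.000125^(GP/1000)·(1−e^(−0.04t))/4.15;  IBU = (α/100)·m·U·1000/V;  BU:GU = IBU/GP
U = 1.65·0.000125^(54/1000)·(1−e^(−0.04·43))/4.15 = 0.2009
IBU = (4.3/100)·60·0.2009·1000/19.8 = 26.1777
BU:GU = 26.1777/54

0.4848


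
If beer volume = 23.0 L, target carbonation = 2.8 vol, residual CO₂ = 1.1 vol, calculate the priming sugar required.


sugar = (target − residual)·4.0·V
sugar = (2.8 − 1.1)·4.0·23.0

156.4000 g


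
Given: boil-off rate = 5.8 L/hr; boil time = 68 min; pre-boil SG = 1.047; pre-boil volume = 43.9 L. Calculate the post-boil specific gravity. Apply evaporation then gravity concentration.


V_post = V_pre − rate·(t/60);  SG_post = 1 + (SG_pre−1)·V_pre/V_post
V_post = 43.9 − 5.8·(68/60) = 37.3267
SG_post = 1 + (1.047 − 1)·43.9/37.3267

1.0553


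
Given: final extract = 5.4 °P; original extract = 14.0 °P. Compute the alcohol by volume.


SG = 259/(259 − P);  ABV = (OG − FG)·131.25
OG = 259/(259 − 14.0) = 1.0571
FG = 259/(259 − 5.4) = 1.0213
ABV = (1.0571 − 1.0213)·131.25

4.7052 % ABV


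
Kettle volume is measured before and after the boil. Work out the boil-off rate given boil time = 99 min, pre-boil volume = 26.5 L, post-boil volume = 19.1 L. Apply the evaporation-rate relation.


rate = (V_pre − V_post) / (t_min/60)
rate = (26.5 − 19.1) / (99/60)

4.4848 L/hr


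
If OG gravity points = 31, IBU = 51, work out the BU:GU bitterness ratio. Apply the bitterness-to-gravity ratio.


BU:GU = IBU / OG_points
BU:GU = 51 / 31

1.6452
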